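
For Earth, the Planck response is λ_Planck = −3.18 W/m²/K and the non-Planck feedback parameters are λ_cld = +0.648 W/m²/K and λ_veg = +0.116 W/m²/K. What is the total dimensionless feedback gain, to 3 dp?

Convert to gains: g_cld = 0.648/3.18 = 0.2038; g_veg = 0.116/3.18 = 0.03648.
Total gain g = 0.24028.

0.240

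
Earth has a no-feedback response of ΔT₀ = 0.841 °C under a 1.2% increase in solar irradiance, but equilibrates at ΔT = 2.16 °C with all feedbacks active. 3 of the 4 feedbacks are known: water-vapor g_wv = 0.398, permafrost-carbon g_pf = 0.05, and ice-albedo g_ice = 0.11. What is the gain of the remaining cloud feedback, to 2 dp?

0.05

Amplification A = ΔT/ΔT₀ = 2.16/0.841 = 2.568.
Total gain g = 1 − 1/A = 1 − 1/2.568 = 0.6106.
Known gains sum to 0.398 + 0.05 + 0.11 = 0.558.
g_cld = 0.6106 − 0.558 = 0.05.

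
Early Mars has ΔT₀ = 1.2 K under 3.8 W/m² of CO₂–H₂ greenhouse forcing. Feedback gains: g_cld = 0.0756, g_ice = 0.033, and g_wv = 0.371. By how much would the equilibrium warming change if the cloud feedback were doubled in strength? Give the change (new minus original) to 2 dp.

0.39 K

Original: g = 0.4796, ΔT = 1.2/(1−0.4796) = 2.3059 K.
With doubled cloud: g' = 0.5552, ΔT' = 1.2/(1−0.5552) = 2.6978 K.
Change = 2.6978 − 2.3059 = 0.39 K.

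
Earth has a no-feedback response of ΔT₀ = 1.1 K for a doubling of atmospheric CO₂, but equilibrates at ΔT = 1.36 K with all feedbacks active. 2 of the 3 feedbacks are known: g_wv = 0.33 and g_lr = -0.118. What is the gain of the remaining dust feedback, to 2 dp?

-0.02

Amplification A = ΔT/ΔT₀ = 1.36/1.1 = 1.236.
Total gain g = 1 − 1/A = 1 − 1/1.236 = 0.1909.
Known gains sum to 0.33 − 0.118 = 0.212.
g_dust = 0.1909 − 0.212 = -0.02.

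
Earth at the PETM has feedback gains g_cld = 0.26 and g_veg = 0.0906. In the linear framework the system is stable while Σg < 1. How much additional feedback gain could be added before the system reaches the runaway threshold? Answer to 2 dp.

0.65

Current total gain = 0.26 + 0.0906 = 0.3506.
Margin to runaway = 1 − 0.3506 = 0.65.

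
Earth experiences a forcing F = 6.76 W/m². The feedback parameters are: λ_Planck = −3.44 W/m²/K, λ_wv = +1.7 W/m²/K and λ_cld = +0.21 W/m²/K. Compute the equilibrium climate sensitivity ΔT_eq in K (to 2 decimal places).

Net feedback parameter λ = (−3.44) + (+1.7) + (+0.21) = -1.53 W/m²/K.
ΔT = −F/λ = −6.76/(-1.53) = 4.42 K.

4.42 K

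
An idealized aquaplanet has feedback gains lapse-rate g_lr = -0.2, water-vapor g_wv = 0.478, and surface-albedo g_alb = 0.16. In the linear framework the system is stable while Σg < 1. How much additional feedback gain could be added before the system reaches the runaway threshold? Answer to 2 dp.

0.56

Current total gain = -0.2 + 0.478 + 0.16 = 0.438.
Margin to runaway = 1 − 0.438 = 0.56.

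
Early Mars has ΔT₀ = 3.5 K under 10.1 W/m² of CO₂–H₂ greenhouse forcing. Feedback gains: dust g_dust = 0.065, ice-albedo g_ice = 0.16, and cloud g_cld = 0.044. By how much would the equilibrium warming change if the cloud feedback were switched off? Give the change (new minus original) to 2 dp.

-0.27 K

Original: g = 0.269, ΔT = 3.5/(1−0.269) = 4.7880 K.
Without cloud: g' = 0.225, ΔT' = 3.5/(1−0.225) = 4.5161 K.
Change = 4.5161 − 4.7880 = -0.27 K.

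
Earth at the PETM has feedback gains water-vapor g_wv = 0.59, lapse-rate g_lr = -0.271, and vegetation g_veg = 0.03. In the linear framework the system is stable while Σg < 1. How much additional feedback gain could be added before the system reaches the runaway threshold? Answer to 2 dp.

Current total gain = 0.59 − 0.271 + 0.03 = 0.349.
Margin to runaway = 1 − 0.349 = 0.65.

0.65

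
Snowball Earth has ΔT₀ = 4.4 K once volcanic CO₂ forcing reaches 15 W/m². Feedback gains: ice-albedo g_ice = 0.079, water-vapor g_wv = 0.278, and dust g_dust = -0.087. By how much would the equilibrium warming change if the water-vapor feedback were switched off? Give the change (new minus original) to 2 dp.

Original: g = 0.27, ΔT = 4.4/(1−0.27) = 6.0274 K.
Without water-vapor: g' = -0.008, ΔT' = 4.4/(1+0.008) = 4.3651 K.
Change = 4.3651 − 6.0274 = -1.66 K.

-1.66 K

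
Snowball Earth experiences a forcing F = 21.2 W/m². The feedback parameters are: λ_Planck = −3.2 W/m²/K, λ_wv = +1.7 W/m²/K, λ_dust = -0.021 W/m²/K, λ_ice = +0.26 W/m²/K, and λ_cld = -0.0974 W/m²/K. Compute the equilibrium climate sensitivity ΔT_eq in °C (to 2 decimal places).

Net feedback parameter λ = (−3.2) + (+1.7) + (-0.021) + (+0.26) + (-0.0974) = -1.3584 W/m²/K.
ΔT = −F/λ = −21.2/(-1.3584) = 15.61 °C.

15.61 °C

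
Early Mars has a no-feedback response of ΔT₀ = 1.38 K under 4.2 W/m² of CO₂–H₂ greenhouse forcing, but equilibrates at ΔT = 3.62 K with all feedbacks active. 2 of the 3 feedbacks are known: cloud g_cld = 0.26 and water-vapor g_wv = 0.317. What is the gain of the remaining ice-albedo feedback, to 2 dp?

Amplification A = ΔT/ΔT₀ = 3.62/1.38 = 2.623.
Total gain g = 1 − 1/A = 1 − 1/2.623 = 0.6188.
Known gains sum to 0.26 + 0.317 = 0.577.
g_ice = 0.6188 − 0.577 = 0.04.

0.04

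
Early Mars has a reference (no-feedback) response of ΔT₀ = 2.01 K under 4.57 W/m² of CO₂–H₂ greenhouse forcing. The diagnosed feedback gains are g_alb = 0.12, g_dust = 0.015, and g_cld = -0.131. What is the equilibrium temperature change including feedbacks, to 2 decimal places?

Total gain g = 0.12 + 0.015 − 0.131 = 0.004.
Amplification A = 1/(1 − 0.004) = 1.004.
ΔT = 2.01 × 1.004 = 2.02 K.

2.02 K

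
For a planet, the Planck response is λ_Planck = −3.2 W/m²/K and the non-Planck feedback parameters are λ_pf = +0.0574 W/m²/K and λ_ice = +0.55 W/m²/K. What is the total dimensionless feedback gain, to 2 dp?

0.19

Convert to gains: g_pf = 0.0574/3.2 = 0.01794; g_ice = 0.55/3.2 = 0.1719.
Total gain g = 0.18984.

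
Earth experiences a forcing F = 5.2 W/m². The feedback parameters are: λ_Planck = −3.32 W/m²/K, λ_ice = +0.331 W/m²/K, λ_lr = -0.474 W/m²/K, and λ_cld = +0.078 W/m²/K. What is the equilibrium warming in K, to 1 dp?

Net feedback parameter λ = (−3.32) + (+0.331) + (-0.474) + (+0.078) = -3.385 W/m²/K.
ΔT = −F/λ = −5.2/(-3.385) = 1.5 K.

1.5 K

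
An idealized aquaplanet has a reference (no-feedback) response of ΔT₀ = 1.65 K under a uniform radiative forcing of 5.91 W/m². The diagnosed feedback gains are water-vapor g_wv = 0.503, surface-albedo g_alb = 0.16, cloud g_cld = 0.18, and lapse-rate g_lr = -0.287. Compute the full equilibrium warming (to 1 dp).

3.7 K

Total gain g = 0.503 + 0.16 + 0.18 − 0.287 = 0.556.
Amplification A = 1/(1 − 0.556) = 2.252.
ΔT = 1.65 × 2.252 = 3.7 K.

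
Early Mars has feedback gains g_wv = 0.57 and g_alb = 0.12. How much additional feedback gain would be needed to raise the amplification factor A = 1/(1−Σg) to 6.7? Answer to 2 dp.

Current total gain = 0.69.
Target gain for A = 6.7: g* = 1 − 1/6.7 = 0.8507.
Additional gain needed = 0.8507 − 0.69 = 0.16.

0.16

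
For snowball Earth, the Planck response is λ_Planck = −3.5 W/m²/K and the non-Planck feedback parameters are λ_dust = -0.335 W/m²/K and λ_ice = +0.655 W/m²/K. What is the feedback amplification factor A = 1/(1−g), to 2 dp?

Convert to gains: g_dust = -0.335/3.5 = -0.09571; g_ice = 0.655/3.5 = 0.1871.
Total gain g = 0.09139.
A = 1/(1 − 0.09139) = 1.10.

1.10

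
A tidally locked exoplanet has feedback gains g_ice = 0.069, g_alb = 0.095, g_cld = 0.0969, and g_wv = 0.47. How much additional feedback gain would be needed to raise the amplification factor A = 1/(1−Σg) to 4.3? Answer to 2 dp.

Current total gain = 0.7309.
Target gain for A = 4.3: g* = 1 − 1/4.3 = 0.7674.
Additional gain needed = 0.7674 − 0.7309 = 0.04.

0.04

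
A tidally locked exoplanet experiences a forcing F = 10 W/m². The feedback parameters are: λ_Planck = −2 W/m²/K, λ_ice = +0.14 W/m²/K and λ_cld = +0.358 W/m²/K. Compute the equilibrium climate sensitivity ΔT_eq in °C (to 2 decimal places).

Net feedback parameter λ = (−2) + (+0.14) + (+0.358) = -1.502 W/m²/K.
ΔT = −F/λ = −10/(-1.502) = 6.66 °C.

6.66 °C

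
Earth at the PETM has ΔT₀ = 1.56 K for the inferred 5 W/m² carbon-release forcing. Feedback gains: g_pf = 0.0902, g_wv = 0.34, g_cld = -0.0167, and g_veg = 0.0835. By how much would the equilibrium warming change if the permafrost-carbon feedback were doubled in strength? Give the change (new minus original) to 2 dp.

Original: g = 0.497, ΔT = 1.56/(1−0.497) = 3.1014 K.
With doubled permafrost-carbon: g' = 0.5872, ΔT' = 1.56/(1−0.5872) = 3.7791 K.
Change = 3.7791 − 3.1014 = 0.68 K.

0.68 K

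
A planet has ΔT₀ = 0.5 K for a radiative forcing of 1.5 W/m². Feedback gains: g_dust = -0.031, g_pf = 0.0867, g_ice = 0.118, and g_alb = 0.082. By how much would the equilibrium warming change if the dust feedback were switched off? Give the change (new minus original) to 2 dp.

0.03 K

Original: g = 0.2557, ΔT = 0.5/(1−0.2557) = 0.6718 K.
Without dust: g' = 0.2867, ΔT' = 0.5/(1−0.2867) = 0.7010 K.
Change = 0.7010 − 0.6718 = 0.03 K.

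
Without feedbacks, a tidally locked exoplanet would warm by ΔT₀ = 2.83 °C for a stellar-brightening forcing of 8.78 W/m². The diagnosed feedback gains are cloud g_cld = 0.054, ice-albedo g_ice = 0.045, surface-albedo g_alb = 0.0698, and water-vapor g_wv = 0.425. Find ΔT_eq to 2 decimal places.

Total gain g = 0.054 + 0.045 + 0.0698 + 0.425 = 0.5938.
Amplification A = 1/(1 − 0.5938) = 2.462.
ΔT = 2.83 × 2.462 = 6.97 °C.

6.97 °C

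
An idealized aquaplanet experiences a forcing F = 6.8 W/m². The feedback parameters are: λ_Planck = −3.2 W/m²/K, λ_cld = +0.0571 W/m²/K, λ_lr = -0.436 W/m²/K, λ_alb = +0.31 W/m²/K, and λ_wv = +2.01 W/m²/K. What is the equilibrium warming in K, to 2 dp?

5.40 K

Net feedback parameter λ = (−3.2) + (+0.0571) + (-0.436) + (+0.31) + (+2.01) = -1.2589 W/m²/K.
ΔT = −F/λ = −6.8/(-1.2589) = 5.40 K.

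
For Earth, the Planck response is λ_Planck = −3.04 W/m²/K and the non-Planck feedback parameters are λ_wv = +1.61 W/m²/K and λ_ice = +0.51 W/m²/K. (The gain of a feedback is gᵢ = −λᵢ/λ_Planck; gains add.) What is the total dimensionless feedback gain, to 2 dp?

Convert to gains: g_wv = 1.61/3.04 = 0.5296; g_ice = 0.51/3.04 = 0.1678.
Total gain g = 0.6974.

0.70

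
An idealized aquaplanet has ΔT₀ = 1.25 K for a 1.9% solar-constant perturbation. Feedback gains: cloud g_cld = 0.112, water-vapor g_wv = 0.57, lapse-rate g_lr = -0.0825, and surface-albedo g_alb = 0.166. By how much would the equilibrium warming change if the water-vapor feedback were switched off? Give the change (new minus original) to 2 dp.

-3.78 K

Original: g = 0.7655, ΔT = 1.25/(1−0.7655) = 5.3305 K.
Without water-vapor: g' = 0.1955, ΔT' = 1.25/(1−0.1955) = 1.5538 K.
Change = 1.5538 − 5.3305 = -3.78 K.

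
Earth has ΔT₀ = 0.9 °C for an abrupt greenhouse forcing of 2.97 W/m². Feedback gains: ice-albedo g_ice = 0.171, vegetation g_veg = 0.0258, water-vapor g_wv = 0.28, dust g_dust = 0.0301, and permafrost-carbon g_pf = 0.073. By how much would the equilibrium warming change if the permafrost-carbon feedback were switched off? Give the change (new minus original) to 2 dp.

-0.32 °C

Original: g = 0.5799, ΔT = 0.9/(1−0.5799) = 2.1423 °C.
Without permafrost-carbon: g' = 0.5069, ΔT' = 0.9/(1−0.5069) = 1.8252 °C.
Change = 1.8252 − 2.1423 = -0.32 °C.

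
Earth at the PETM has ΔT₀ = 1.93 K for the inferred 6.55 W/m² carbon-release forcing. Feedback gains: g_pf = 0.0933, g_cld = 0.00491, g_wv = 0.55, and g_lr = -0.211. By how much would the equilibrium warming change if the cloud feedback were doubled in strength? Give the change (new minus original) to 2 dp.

Original: g = 0.43721, ΔT = 1.93/(1−0.43721) = 3.4293 K.
With doubled cloud: g' = 0.44212, ΔT' = 1.93/(1−0.44212) = 3.4595 K.
Change = 3.4595 − 3.4293 = 0.03 K.

0.03 K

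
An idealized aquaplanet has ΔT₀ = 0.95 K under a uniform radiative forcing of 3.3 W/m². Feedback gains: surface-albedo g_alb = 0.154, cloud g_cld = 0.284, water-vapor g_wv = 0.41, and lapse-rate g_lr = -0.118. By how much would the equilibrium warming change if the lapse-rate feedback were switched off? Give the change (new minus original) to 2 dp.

2.73 K

Original: g = 0.73, ΔT = 0.95/(1−0.73) = 3.5185 K.
Without lapse-rate: g' = 0.848, ΔT' = 0.95/(1−0.848) = 6.2500 K.
Change = 6.2500 − 3.5185 = 2.73 K.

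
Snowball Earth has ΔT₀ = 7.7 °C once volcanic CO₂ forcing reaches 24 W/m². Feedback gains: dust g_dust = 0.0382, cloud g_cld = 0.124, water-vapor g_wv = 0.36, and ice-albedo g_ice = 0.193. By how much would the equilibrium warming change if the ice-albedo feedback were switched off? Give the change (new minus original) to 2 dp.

Original: g = 0.7152, ΔT = 7.7/(1−0.7152) = 27.0365 °C.
Without ice-albedo: g' = 0.5222, ΔT' = 7.7/(1−0.5222) = 16.1155 °C.
Change = 16.1155 − 27.0365 = -10.92 °C.

-10.92 °C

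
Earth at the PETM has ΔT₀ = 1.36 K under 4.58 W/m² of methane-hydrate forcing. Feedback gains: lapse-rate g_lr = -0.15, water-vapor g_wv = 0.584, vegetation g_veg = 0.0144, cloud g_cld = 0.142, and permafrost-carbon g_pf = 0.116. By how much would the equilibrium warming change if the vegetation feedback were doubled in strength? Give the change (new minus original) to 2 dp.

0.24 K

Original: g = 0.7064, ΔT = 1.36/(1−0.7064) = 4.6322 K.
With doubled vegetation: g' = 0.7208, ΔT' = 1.36/(1−0.7208) = 4.8711 K.
Change = 4.8711 − 4.6322 = 0.24 K.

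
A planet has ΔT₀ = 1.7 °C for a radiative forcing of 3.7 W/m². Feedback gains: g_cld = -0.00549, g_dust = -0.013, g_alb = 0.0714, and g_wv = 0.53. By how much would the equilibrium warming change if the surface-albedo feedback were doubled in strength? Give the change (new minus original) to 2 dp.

Original: g = 0.58291, ΔT = 1.7/(1−0.58291) = 4.0759 °C.
With doubled surface-albedo: g' = 0.65431, ΔT' = 1.7/(1−0.65431) = 4.9177 °C.
Change = 4.9177 − 4.0759 = 0.84 °C.

0.84 °C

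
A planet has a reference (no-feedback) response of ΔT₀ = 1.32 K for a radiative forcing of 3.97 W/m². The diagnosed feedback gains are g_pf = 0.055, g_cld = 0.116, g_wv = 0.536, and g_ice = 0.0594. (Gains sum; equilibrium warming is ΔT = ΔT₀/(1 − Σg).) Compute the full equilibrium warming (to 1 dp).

5.7 K

Total gain g = 0.055 + 0.116 + 0.536 + 0.0594 = 0.7664.
Amplification A = 1/(1 − 0.7664) = 4.281.
ΔT = 1.32 × 4.281 = 5.7 K.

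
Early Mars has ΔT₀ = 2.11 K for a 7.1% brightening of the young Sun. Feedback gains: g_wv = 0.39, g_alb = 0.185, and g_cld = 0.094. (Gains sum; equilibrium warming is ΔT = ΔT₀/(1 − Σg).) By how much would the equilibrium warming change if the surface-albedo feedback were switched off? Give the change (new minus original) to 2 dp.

-2.29 K

Original: g = 0.669, ΔT = 2.11/(1−0.669) = 6.3746 K.
Without surface-albedo: g' = 0.484, ΔT' = 2.11/(1−0.484) = 4.0891 K.
Change = 4.0891 − 6.3746 = -2.29 K.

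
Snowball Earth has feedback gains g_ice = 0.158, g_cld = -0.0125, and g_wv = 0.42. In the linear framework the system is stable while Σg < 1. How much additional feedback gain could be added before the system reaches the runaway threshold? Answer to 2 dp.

0.43

Current total gain = 0.158 − 0.0125 + 0.42 = 0.5655.
Margin to runaway = 1 − 0.5655 = 0.43.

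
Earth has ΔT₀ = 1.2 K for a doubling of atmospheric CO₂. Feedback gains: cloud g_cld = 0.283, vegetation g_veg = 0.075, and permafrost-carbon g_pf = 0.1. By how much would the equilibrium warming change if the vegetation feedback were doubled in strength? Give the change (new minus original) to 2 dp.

Original: g = 0.458, ΔT = 1.2/(1−0.458) = 2.2140 K.
With doubled vegetation: g' = 0.533, ΔT' = 1.2/(1−0.533) = 2.5696 K.
Change = 2.5696 − 2.2140 = 0.36 K.

0.36 K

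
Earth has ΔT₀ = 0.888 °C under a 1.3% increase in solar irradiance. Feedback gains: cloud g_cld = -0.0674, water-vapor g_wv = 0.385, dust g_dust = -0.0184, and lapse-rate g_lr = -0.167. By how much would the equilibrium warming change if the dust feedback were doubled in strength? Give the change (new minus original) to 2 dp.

Original: g = 0.1322, ΔT = 0.888/(1−0.1322) = 1.0233 °C.
With doubled dust: g' = 0.1138, ΔT' = 0.888/(1−0.1138) = 1.0020 °C.
Change = 1.0020 − 1.0233 = -0.02 °C.

-0.02 °C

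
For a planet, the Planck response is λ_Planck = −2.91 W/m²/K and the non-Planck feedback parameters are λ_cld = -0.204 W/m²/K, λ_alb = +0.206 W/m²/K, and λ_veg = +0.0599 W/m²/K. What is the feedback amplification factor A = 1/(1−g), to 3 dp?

Convert to gains: g_cld = -0.204/2.91 = -0.0701; g_alb = 0.206/2.91 = 0.07079; g_veg = 0.0599/2.91 = 0.02058.
Total gain g = 0.02127.
A = 1/(1 − 0.02127) = 1.022.

1.022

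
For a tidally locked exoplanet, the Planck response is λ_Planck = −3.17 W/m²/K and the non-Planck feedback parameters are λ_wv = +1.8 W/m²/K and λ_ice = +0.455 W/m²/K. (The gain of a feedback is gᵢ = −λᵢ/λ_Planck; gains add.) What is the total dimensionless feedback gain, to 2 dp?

0.71

Convert to gains: g_wv = 1.8/3.17 = 0.5678; g_ice = 0.455/3.17 = 0.1435.
Total gain g = 0.7113.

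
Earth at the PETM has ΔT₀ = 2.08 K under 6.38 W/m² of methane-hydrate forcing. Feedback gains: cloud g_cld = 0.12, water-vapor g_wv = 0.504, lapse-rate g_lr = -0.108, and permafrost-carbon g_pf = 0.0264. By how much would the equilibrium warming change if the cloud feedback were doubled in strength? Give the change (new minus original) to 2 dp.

Original: g = 0.5424, ΔT = 2.08/(1−0.5424) = 4.5455 K.
With doubled cloud: g' = 0.6624, ΔT' = 2.08/(1−0.6624) = 6.1611 K.
Change = 6.1611 − 4.5455 = 1.62 K.

1.62 K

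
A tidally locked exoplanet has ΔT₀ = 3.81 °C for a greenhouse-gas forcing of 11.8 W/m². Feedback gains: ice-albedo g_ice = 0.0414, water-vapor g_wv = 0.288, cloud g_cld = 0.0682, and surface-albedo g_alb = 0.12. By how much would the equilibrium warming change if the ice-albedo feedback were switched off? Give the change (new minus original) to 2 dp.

-0.62 °C

Original: g = 0.5176, ΔT = 3.81/(1−0.5176) = 7.8980 °C.
Without ice-albedo: g' = 0.4762, ΔT' = 3.81/(1−0.4762) = 7.2738 °C.
Change = 7.2738 − 7.8980 = -0.62 °C.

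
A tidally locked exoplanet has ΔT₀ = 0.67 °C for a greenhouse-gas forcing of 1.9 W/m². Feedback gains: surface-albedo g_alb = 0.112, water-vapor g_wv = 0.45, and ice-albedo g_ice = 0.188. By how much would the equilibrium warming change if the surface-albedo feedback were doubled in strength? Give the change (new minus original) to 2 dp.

Original: g = 0.75, ΔT = 0.67/(1−0.75) = 2.6800 °C.
With doubled surface-albedo: g' = 0.862, ΔT' = 0.67/(1−0.862) = 4.8551 °C.
Change = 4.8551 − 2.6800 = 2.18 °C.

2.18 °C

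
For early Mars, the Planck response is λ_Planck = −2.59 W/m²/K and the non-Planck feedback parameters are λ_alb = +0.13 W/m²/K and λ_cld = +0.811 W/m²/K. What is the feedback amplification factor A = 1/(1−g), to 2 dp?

Convert to gains: g_alb = 0.13/2.59 = 0.05019; g_cld = 0.811/2.59 = 0.3131.
Total gain g = 0.36329.
A = 1/(1 − 0.36329) = 1.57.

1.57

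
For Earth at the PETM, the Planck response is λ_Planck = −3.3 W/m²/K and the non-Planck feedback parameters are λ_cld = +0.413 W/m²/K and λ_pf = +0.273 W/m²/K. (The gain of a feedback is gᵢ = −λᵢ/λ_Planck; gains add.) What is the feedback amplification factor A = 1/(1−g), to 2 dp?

Convert to gains: g_cld = 0.413/3.3 = 0.1252; g_pf = 0.273/3.3 = 0.08273.
Total gain g = 0.20793.
A = 1/(1 − 0.20793) = 1.26.

1.26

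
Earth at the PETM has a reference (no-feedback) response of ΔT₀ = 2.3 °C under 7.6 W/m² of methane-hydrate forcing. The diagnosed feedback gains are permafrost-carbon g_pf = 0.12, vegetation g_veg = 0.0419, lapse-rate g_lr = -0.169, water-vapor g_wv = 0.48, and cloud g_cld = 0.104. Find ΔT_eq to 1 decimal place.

5.4 °C

Total gain g = 0.12 + 0.0419 − 0.169 + 0.48 + 0.104 = 0.5769.
Amplification A = 1/(1 − 0.5769) = 2.364.
ΔT = 2.3 × 2.364 = 5.4 °C.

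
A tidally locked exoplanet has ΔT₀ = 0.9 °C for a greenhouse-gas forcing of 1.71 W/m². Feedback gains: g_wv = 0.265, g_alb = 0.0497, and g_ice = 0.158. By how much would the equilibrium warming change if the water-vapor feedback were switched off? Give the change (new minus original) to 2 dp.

Original: g = 0.4727, ΔT = 0.9/(1−0.4727) = 1.7068 °C.
Without water-vapor: g' = 0.2077, ΔT' = 0.9/(1−0.2077) = 1.1359 °C.
Change = 1.1359 − 1.7068 = -0.57 °C.

-0.57 °C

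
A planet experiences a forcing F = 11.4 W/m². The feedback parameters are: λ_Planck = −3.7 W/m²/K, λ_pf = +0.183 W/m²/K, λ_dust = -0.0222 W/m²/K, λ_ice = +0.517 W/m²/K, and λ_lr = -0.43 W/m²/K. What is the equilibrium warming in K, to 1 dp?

Net feedback parameter λ = (−3.7) + (+0.183) + (-0.0222) + (+0.517) + (-0.43) = -3.4522 W/m²/K.
ΔT = −F/λ = −11.4/(-3.4522) = 3.3 K.

3.3 K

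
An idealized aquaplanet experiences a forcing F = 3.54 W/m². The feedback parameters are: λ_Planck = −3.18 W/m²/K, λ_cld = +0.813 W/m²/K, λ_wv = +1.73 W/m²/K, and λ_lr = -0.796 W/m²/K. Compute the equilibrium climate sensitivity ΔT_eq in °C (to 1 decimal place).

2.5 °C

Net feedback parameter λ = (−3.18) + (+0.813) + (+1.73) + (-0.796) = -1.433 W/m²/K.
ΔT = −F/λ = −3.54/(-1.433) = 2.5 °C.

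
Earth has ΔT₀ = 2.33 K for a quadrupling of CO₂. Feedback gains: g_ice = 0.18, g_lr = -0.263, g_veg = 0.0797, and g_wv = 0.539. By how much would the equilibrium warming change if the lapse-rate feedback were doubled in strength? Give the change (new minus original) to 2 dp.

Original: g = 0.5357, ΔT = 2.33/(1−0.5357) = 5.0183 K.
With doubled lapse-rate: g' = 0.2727, ΔT' = 2.33/(1−0.2727) = 3.2036 K.
Change = 3.2036 − 5.0183 = -1.81 K.

-1.81 K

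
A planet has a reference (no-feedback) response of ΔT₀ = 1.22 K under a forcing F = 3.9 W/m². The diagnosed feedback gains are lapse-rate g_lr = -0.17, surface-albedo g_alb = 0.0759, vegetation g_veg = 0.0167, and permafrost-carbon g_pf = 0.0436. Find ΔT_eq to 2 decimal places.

1.18 K

Total gain g = -0.17 + 0.0759 + 0.0167 + 0.0436 = -0.0338.
Amplification A = 1/(1 + 0.0338) = 0.9673.
ΔT = 1.22 × 0.9673 = 1.18 K.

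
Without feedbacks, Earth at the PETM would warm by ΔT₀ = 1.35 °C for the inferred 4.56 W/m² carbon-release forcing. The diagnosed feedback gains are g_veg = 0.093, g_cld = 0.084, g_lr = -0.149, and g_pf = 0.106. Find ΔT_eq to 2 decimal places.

1.56 °C

Total gain g = 0.093 + 0.084 − 0.149 + 0.106 = 0.134.
Amplification A = 1/(1 − 0.134) = 1.155.
ΔT = 1.35 × 1.155 = 1.56 °C.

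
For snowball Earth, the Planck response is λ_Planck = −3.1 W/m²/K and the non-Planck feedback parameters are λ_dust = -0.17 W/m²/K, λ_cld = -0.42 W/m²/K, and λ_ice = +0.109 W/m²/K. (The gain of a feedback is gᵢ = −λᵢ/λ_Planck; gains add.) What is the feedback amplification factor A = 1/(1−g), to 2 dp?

Convert to gains: g_dust = -0.17/3.1 = -0.05484; g_cld = -0.42/3.1 = -0.1355; g_ice = 0.109/3.1 = 0.03516.
Total gain g = -0.15518.
A = 1/(1 + 0.15518) = 0.87.

0.87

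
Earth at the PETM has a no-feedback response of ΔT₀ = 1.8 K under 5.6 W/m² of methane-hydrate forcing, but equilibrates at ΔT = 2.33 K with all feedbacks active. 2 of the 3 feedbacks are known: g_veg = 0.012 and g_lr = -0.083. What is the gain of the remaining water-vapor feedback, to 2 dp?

Amplification A = ΔT/ΔT₀ = 2.33/1.8 = 1.294.
Total gain g = 1 − 1/A = 1 − 1/1.294 = 0.2272.
Known gains sum to 0.012 − 0.083 = -0.071.
g_wv = 0.2272 + 0.071 = 0.30.

0.30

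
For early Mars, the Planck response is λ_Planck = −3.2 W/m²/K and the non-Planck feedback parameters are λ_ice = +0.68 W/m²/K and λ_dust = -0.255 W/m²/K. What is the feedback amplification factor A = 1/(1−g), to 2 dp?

Convert to gains: g_ice = 0.68/3.2 = 0.2125; g_dust = -0.255/3.2 = -0.07969.
Total gain g = 0.13281.
A = 1/(1 − 0.13281) = 1.15.

1.15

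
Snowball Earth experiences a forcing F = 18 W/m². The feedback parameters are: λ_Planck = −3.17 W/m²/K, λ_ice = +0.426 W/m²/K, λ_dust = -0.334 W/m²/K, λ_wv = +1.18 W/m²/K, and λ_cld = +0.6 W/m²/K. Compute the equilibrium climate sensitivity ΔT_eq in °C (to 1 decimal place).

13.9 °C

Net feedback parameter λ = (−3.17) + (+0.426) + (-0.334) + (+1.18) + (+0.6) = -1.298 W/m²/K.
ΔT = −F/λ = −18/(-1.298) = 13.9 °C.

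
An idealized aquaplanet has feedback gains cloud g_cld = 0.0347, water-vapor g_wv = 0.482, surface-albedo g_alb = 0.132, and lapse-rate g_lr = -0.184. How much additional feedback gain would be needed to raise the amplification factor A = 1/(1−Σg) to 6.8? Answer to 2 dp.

Current total gain = 0.4647.
Target gain for A = 6.8: g* = 1 − 1/6.8 = 0.8529.
Additional gain needed = 0.8529 − 0.4647 = 0.39.

0.39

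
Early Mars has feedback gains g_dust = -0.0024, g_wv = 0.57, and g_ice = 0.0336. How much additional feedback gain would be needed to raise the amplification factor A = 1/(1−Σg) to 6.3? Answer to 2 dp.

Current total gain = 0.6012.
Target gain for A = 6.3: g* = 1 − 1/6.3 = 0.8413.
Additional gain needed = 0.8413 − 0.6012 = 0.24.

0.24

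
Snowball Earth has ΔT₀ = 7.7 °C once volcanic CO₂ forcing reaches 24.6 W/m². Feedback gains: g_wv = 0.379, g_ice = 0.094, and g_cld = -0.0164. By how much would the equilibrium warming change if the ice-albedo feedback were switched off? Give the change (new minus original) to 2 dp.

-2.09 °C

Original: g = 0.4566, ΔT = 7.7/(1−0.4566) = 14.1700 °C.
Without ice-albedo: g' = 0.3626, ΔT' = 7.7/(1−0.3626) = 12.0803 °C.
Change = 12.0803 − 14.1700 = -2.09 °C.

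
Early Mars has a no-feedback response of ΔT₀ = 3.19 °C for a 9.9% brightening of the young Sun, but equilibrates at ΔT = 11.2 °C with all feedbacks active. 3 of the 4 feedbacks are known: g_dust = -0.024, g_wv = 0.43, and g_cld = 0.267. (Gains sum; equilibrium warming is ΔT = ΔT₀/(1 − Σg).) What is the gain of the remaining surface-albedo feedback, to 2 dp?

Amplification A = ΔT/ΔT₀ = 11.2/3.19 = 3.511.
Total gain g = 1 − 1/A = 1 − 1/3.511 = 0.7152.
Known gains sum to -0.024 + 0.43 + 0.267 = 0.673.
g_alb = 0.7152 − 0.673 = 0.04.

0.04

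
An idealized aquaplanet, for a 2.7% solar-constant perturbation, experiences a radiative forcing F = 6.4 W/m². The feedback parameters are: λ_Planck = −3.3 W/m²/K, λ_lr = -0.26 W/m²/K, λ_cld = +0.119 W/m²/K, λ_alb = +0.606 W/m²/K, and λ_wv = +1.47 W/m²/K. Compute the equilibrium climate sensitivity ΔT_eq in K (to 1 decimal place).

Net feedback parameter λ = (−3.3) + (-0.26) + (+0.119) + (+0.606) + (+1.47) = -1.365 W/m²/K.
ΔT = −F/λ = −6.4/(-1.365) = 4.7 K.

4.7 K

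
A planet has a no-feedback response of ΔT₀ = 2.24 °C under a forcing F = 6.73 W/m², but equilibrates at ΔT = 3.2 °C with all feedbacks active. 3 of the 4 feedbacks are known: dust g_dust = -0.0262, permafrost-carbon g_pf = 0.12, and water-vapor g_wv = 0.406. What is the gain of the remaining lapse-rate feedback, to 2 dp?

Amplification A = ΔT/ΔT₀ = 3.2/2.24 = 1.429.
Total gain g = 1 − 1/A = 1 − 1/1.429 = 0.3002.
Known gains sum to -0.0262 + 0.12 + 0.406 = 0.4998.
g_lr = 0.3002 − 0.4998 = -0.20.

-0.20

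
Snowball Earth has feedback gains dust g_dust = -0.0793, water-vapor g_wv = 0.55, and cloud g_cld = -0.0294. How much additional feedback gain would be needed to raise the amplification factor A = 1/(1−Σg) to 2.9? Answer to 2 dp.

0.21

Current total gain = 0.4413.
Target gain for A = 2.9: g* = 1 − 1/2.9 = 0.6552.
Additional gain needed = 0.6552 − 0.4413 = 0.21.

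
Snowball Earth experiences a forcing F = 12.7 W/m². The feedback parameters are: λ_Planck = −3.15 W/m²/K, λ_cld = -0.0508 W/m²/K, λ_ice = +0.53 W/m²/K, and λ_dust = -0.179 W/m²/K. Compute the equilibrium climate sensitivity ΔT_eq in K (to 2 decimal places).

Net feedback parameter λ = (−3.15) + (-0.0508) + (+0.53) + (-0.179) = -2.8498 W/m²/K.
ΔT = −F/λ = −12.7/(-2.8498) = 4.46 K.

4.46 K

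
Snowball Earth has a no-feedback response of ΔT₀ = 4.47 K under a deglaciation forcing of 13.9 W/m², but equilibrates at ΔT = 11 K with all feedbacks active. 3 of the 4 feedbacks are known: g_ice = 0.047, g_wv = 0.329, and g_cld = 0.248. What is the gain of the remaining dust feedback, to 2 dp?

Amplification A = ΔT/ΔT₀ = 11/4.47 = 2.461.
Total gain g = 1 − 1/A = 1 − 1/2.461 = 0.5937.
Known gains sum to 0.047 + 0.329 + 0.248 = 0.624.
g_dust = 0.5937 − 0.624 = -0.03.

-0.03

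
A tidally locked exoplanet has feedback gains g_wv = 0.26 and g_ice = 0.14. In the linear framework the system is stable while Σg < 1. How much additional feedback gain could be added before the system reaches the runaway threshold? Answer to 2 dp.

Current total gain = 0.26 + 0.14 = 0.4.
Margin to runaway = 1 − 0.4 = 0.60.

0.60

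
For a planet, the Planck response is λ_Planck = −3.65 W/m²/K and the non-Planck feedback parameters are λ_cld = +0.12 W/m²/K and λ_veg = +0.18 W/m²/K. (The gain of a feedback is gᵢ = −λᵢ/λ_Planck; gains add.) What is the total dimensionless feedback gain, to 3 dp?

0.082

Convert to gains: g_cld = 0.12/3.65 = 0.03288; g_veg = 0.18/3.65 = 0.04932.
Total gain g = 0.0822.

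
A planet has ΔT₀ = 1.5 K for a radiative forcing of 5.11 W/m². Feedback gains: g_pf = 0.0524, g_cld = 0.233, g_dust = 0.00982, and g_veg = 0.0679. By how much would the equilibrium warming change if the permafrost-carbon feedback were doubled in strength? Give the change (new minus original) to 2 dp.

Original: g = 0.36312, ΔT = 1.5/(1−0.36312) = 2.3552 K.
With doubled permafrost-carbon: g' = 0.41552, ΔT' = 1.5/(1−0.41552) = 2.5664 K.
Change = 2.5664 − 2.3552 = 0.21 K.

0.21 K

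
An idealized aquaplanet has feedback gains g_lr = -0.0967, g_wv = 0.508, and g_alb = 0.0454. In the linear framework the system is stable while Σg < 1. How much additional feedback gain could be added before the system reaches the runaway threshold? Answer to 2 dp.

Current total gain = -0.0967 + 0.508 + 0.0454 = 0.4567.
Margin to runaway = 1 − 0.4567 = 0.54.

0.54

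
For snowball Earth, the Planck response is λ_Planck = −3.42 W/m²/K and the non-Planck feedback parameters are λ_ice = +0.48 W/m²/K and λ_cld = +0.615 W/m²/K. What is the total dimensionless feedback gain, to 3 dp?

Convert to gains: g_ice = 0.48/3.42 = 0.1404; g_cld = 0.615/3.42 = 0.1798.
Total gain g = 0.3202.

0.320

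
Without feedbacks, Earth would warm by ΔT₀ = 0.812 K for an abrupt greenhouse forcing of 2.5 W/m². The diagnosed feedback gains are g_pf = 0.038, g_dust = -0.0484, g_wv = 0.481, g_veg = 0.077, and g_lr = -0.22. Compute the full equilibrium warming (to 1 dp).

1.2 K

Total gain g = 0.038 − 0.0484 + 0.481 + 0.077 − 0.22 = 0.3276.
Amplification A = 1/(1 − 0.3276) = 1.487.
ΔT = 0.812 × 1.487 = 1.2 K.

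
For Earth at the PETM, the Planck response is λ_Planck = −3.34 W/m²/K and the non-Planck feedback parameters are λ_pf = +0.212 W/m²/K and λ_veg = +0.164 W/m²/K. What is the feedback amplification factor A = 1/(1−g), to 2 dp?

Convert to gains: g_pf = 0.212/3.34 = 0.06347; g_veg = 0.164/3.34 = 0.0491.
Total gain g = 0.11257.
A = 1/(1 − 0.11257) = 1.13.

1.13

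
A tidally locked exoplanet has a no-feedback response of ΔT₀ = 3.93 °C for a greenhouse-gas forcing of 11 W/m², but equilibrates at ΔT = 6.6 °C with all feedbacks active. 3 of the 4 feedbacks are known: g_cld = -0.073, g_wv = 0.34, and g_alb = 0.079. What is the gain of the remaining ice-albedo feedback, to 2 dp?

Amplification A = ΔT/ΔT₀ = 6.6/3.93 = 1.679.
Total gain g = 1 − 1/A = 1 − 1/1.679 = 0.4044.
Known gains sum to -0.073 + 0.34 + 0.079 = 0.346.
g_ice = 0.4044 − 0.346 = 0.06.

0.06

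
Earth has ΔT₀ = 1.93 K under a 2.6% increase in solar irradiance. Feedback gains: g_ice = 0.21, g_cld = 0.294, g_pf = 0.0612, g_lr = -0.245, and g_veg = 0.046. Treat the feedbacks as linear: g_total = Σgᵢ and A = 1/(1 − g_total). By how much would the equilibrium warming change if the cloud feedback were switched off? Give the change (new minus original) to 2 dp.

-0.96 K

Original: g = 0.3662, ΔT = 1.93/(1−0.3662) = 3.0451 K.
Without cloud: g' = 0.0722, ΔT' = 1.93/(1−0.0722) = 2.0802 K.
Change = 2.0802 − 3.0451 = -0.96 K.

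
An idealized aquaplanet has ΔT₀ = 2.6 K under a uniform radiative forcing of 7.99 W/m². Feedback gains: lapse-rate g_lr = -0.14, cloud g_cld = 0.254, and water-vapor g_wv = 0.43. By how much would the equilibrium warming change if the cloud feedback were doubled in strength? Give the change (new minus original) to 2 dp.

Original: g = 0.544, ΔT = 2.6/(1−0.544) = 5.7018 K.
With doubled cloud: g' = 0.798, ΔT' = 2.6/(1−0.798) = 12.8713 K.
Change = 12.8713 − 5.7018 = 7.17 K.

7.17 K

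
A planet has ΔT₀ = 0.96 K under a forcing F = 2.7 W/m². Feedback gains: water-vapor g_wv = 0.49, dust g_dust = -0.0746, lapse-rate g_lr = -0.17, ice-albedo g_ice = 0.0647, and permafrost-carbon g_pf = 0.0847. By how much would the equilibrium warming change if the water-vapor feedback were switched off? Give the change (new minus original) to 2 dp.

Original: g = 0.3948, ΔT = 0.96/(1−0.3948) = 1.5863 K.
Without water-vapor: g' = -0.0952, ΔT' = 0.96/(1+0.0952) = 0.8766 K.
Change = 0.8766 − 1.5863 = -0.71 K.

-0.71 K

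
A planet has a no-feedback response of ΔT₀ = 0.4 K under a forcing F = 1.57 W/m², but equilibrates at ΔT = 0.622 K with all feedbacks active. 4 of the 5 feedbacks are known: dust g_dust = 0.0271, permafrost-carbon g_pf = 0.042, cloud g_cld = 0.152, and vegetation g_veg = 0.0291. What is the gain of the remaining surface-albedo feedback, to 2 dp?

Amplification A = ΔT/ΔT₀ = 0.622/0.4 = 1.555.
Total gain g = 1 − 1/A = 1 − 1/1.555 = 0.3569.
Known gains sum to 0.0271 + 0.042 + 0.152 + 0.0291 = 0.2502.
g_alb = 0.3569 − 0.2502 = 0.11.

0.11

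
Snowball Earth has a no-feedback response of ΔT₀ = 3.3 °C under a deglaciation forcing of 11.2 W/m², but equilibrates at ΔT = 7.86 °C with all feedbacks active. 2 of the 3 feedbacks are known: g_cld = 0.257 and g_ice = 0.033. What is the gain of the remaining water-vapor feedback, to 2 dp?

Amplification A = ΔT/ΔT₀ = 7.86/3.3 = 2.382.
Total gain g = 1 − 1/A = 1 − 1/2.382 = 0.5802.
Known gains sum to 0.257 + 0.033 = 0.29.
g_wv = 0.5802 − 0.29 = 0.29.

0.29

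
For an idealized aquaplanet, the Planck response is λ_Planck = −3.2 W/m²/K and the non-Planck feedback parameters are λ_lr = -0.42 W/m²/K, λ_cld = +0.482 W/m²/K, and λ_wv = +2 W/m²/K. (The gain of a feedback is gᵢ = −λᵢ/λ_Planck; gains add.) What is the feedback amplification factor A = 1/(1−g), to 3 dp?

2.812

Convert to gains: g_lr = -0.42/3.2 = -0.1312; g_cld = 0.482/3.2 = 0.1506; g_wv = 2/3.2 = 0.625.
Total gain g = 0.6444.
A = 1/(1 − 0.6444) = 2.812.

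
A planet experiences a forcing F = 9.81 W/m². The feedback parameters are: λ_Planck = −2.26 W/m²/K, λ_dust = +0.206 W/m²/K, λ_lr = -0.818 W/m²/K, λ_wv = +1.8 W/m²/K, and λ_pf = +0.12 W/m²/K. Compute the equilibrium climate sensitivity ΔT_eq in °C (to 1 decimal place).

10.3 °C

Net feedback parameter λ = (−2.26) + (+0.206) + (-0.818) + (+1.8) + (+0.12) = -0.952 W/m²/K.
ΔT = −F/λ = −9.81/(-0.952) = 10.3 °C.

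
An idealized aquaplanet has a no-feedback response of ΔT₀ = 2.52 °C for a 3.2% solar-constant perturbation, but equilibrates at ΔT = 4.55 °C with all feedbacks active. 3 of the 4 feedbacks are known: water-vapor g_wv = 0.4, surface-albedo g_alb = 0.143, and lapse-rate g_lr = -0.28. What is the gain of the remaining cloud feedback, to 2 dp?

Amplification A = ΔT/ΔT₀ = 4.55/2.52 = 1.806.
Total gain g = 1 − 1/A = 1 − 1/1.806 = 0.4463.
Known gains sum to 0.4 + 0.143 − 0.28 = 0.263.
g_cld = 0.4463 − 0.263 = 0.18.

0.18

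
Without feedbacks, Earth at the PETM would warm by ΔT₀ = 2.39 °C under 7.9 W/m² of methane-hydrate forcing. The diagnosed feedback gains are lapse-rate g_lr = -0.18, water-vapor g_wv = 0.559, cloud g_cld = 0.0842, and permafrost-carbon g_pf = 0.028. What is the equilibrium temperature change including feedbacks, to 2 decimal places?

4.70 °C

Total gain g = -0.18 + 0.559 + 0.0842 + 0.028 = 0.4912.
Amplification A = 1/(1 − 0.4912) = 1.965.
ΔT = 2.39 × 1.965 = 4.70 °C.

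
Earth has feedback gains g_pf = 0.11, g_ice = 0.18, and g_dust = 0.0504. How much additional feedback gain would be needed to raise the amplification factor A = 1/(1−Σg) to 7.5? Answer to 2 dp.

0.53

Current total gain = 0.3404.
Target gain for A = 7.5: g* = 1 − 1/7.5 = 0.8667.
Additional gain needed = 0.8667 − 0.3404 = 0.53.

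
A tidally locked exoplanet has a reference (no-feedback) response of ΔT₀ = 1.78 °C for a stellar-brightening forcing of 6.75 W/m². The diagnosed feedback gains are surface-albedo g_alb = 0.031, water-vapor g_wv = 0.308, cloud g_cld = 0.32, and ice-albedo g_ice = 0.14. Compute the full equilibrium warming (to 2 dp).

Total gain g = 0.031 + 0.308 + 0.32 + 0.14 = 0.799.
Amplification A = 1/(1 − 0.799) = 4.975.
ΔT = 1.78 × 4.975 = 8.86 °C.

8.86 °C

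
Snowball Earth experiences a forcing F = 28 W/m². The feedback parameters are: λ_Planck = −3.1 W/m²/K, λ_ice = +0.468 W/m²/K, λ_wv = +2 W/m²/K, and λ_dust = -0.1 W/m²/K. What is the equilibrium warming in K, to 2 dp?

38.25 K

Net feedback parameter λ = (−3.1) + (+0.468) + (+2) + (-0.1) = -0.732 W/m²/K.
ΔT = −F/λ = −28/(-0.732) = 38.25 K.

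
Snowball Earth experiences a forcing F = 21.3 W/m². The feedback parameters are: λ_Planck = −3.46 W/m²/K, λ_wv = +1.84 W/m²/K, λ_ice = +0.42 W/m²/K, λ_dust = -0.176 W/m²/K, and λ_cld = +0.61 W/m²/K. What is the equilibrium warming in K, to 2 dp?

Net feedback parameter λ = (−3.46) + (+1.84) + (+0.42) + (-0.176) + (+0.61) = -0.766 W/m²/K.
ΔT = −F/λ = −21.3/(-0.766) = 27.81 K.

27.81 K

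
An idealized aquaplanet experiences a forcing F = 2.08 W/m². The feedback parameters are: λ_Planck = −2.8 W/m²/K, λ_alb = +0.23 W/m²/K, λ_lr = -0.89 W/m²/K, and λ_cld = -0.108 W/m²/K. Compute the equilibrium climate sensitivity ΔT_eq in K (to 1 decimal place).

Net feedback parameter λ = (−2.8) + (+0.23) + (-0.89) + (-0.108) = -3.568 W/m²/K.
ΔT = −F/λ = −2.08/(-3.568) = 0.6 K.

0.6 K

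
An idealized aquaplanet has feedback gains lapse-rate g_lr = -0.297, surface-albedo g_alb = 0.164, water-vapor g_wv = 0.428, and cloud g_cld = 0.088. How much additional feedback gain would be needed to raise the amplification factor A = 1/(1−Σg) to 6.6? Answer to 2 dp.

Current total gain = 0.383.
Target gain for A = 6.6: g* = 1 − 1/6.6 = 0.8485.
Additional gain needed = 0.8485 − 0.383 = 0.47.

0.47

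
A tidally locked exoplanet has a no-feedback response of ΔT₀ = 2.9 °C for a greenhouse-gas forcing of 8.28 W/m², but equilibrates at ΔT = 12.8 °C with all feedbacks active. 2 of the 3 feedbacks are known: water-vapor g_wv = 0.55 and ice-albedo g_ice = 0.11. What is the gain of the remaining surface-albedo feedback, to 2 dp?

Amplification A = ΔT/ΔT₀ = 12.8/2.9 = 4.414.
Total gain g = 1 − 1/A = 1 − 1/4.414 = 0.7734.
Known gains sum to 0.55 + 0.11 = 0.66.
g_alb = 0.7734 − 0.66 = 0.11.

0.11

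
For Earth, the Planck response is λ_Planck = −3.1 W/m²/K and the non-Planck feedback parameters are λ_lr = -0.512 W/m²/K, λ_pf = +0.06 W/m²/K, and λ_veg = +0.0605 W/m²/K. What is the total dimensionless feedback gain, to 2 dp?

Convert to gains: g_lr = -0.512/3.1 = -0.1652; g_pf = 0.06/3.1 = 0.01935; g_veg = 0.0605/3.1 = 0.01952.
Total gain g = -0.12633.

-0.13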